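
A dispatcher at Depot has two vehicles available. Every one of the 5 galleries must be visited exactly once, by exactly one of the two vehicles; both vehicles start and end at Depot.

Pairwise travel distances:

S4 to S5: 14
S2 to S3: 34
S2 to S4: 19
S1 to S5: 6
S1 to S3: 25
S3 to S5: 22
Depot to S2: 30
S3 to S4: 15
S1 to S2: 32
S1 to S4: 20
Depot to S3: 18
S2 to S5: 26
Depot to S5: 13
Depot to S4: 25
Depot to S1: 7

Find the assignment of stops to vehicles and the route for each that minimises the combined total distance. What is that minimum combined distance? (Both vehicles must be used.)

Minimum combined distance: 105.

There are 2^4 − 1 = 15 ways to divide the 5 stops into two non-empty groups. For each, the best each vehicle can do is its own shortest tour through its group:
  {S1} + {S2, S3, S4, S5}: 14 + 91 = 105
  {S2} + {S1, S3, S4, S5}: 60 + 60 = 120
  {S1, S2} + {S3, S4, S5}: 69 + 60 = 129
  {S3} + {S1, S2, S4, S5}: 36 + 76 = 112
  {S1, S3} + {S2, S4, S5}: 50 + 76 = 126
  {S2, S3} + {S1, S4, S5}: 82 + 52 = 134
  … (15 splits in total)
Best: vehicle 1 Depot → S1 → Depot = 14; vehicle 2 Depot → S3 → S4 → S2 → S5 → Depot = 91; combined 105.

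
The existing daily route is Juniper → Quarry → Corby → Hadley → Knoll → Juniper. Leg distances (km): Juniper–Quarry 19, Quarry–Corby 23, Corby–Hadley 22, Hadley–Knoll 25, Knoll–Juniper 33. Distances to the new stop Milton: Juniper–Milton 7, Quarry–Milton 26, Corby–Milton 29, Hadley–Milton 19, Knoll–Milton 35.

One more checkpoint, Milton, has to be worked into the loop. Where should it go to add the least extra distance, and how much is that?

Insertion cost between consecutive stops i–j is d(i,Milton) + d(Milton,j) − d(i,j):
  between Juniper and Quarry: 7 + 26 − 19 = 14
  between Quarry and Corby: 26 + 29 − 23 = 32
  between Corby and Hadley: 29 + 19 − 22 = 26
  between Hadley and Knoll: 19 + 35 − 25 = 29
  between Knoll and Juniper: 35 + 7 − 33 = 9
Cheapest insertion is between Knoll and Juniper, adding 9.
New total = 122 + 9 = 131.

Adding 9 km by placing Milton on the Knoll–Juniper leg.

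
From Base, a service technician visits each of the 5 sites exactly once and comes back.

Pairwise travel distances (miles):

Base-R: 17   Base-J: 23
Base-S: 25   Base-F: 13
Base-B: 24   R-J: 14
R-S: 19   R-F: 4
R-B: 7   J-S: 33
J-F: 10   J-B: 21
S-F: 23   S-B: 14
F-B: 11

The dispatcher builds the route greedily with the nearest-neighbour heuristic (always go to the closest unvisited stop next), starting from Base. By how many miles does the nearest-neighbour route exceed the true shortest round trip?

The nearest-neighbour route is 11 miles longer than optimal.

From Base: F=13, R=17, J=23, B=24, S=25 → choose F (13).
From F: R=4, J=10, B=11, S=23 → choose R (4).
From R: B=7, J=14, S=19 → choose B (7).
From B: S=14, J=21 → choose S (14).
From S: J=33 → choose J (33).
NN route Base → F → R → B → S → J → Base costs 94.
Optimal: Base → J → F → R → B → S → Base costs 83 (by enumerating all 60 distinct tours).
Excess = 94 − 83 = 11.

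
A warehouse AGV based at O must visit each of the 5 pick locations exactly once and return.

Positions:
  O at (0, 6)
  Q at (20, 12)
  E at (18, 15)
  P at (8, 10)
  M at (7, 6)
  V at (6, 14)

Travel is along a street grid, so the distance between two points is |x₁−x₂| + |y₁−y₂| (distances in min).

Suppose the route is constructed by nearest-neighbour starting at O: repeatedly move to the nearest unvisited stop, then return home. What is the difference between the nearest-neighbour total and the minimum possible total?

O: M=7, P=12, V=14, Q=26, E=27 ⇒ M
M: P=5, V=9, Q=19, E=20 ⇒ P
P: V=6, Q=14, E=15 ⇒ V
V: E=13, Q=16 ⇒ E
E: Q=5 ⇒ Q
NN route O → M → P → V → E → Q → O costs 62.
Optimal: O → M → P → Q → E → V → O costs 58 (by enumerating all 60 distinct tours).
Excess = 62 − 58 = 4.

The nearest-neighbour route is 4 min longer than optimal.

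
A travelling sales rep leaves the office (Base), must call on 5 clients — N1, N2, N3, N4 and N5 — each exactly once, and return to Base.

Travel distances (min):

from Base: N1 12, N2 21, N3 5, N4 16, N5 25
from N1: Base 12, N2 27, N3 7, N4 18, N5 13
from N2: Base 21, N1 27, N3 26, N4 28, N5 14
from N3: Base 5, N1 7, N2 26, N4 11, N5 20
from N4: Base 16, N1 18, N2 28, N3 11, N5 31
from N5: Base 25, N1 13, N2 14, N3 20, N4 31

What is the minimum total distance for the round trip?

82 min — the shortest possible round trip.

Base→N1→N2→N3→N4→N5→Base: 12+27+26+11+31+25 = 132
Base→N1→N2→N3→N5→N4→Base: 12+27+26+20+31+16 = 132
Base→N1→N2→N4→N3→N5→Base: 12+27+28+11+20+25 = 123
Base→N1→N2→N4→N5→N3→Base: 12+27+28+31+20+5 = 123
Base→N1→N2→N5→N3→N4→Base: 12+27+14+20+11+16 = 100
Base→N1→N2→N5→N4→N3→Base: 12+27+14+31+11+5 = 100
Base→N1→N3→N2→N4→N5→Base: 12+7+26+28+31+25 = 129
Base→N1→N3→N2→N5→N4→Base: 12+7+26+14+31+16 = 106
Base→N1→N3→N4→N2→N5→Base: 12+7+11+28+14+25 = 97
Base→N1→N3→N4→N5→N2→Base: 12+7+11+31+14+21 = 96
Base→N1→N3→N5→N2→N4→Base: 12+7+20+14+28+16 = 97
Base→N1→N3→N5→N4→N2→Base: 12+7+20+31+28+21 = 119
Base→N1→N4→N2→N3→N5→Base: 12+18+28+26+20+25 = 129
Base→N1→N4→N2→N5→N3→Base: 12+18+28+14+20+5 = 97
… (46 more)
Base→N2→N5→N1→N3→N4→Base: 21+14+13+7+11+16 = 82  ← best
The minimum is 82.
One optimal route: Base → N2 → N5 → N1 → N3 → N4 → Base (or its reverse).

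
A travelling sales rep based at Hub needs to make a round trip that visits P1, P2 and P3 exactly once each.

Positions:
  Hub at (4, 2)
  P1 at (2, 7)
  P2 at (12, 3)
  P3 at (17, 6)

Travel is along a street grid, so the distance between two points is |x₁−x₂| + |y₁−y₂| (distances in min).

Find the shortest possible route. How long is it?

Shortest round trip = 40 min.

With 3 stops there are 3!/2 = 3 distinct round trips (a route and its reverse cost the same).
Hub→P1→P2→P3→Hub: 7+14+8+17 = 46
Hub→P1→P3→P2→Hub: 7+16+8+9 = 40
Hub→P2→P1→P3→Hub: 9+14+16+17 = 56
The minimum is 40.
One optimal route: Hub → P1 → P3 → P2 → Hub (or its reverse).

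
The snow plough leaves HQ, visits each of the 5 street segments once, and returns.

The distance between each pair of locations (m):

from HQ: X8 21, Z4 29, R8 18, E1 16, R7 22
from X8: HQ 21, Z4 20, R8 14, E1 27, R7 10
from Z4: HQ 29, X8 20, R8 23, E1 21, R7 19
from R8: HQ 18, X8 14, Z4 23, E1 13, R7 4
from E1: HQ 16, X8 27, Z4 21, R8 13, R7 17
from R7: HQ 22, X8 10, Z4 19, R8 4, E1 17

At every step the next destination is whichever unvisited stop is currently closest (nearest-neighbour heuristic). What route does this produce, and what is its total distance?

Total distance 92 m via the nearest-neighbour route HQ → E1 → R8 → R7 → X8 → Z4 → HQ.

From HQ: distances to unvisited — E1=16, R8=18, X8=21, R7=22, Z4=29. Nearest is E1 (16).
From E1: distances to unvisited — R8=13, R7=17, Z4=21, X8=27. Nearest is R8 (13).
From R8: distances to unvisited — R7=4, X8=14, Z4=23. Nearest is R7 (4).
From R7: distances to unvisited — X8=10, Z4=19. Nearest is X8 (10).
From X8: distances to unvisited — Z4=20. Nearest is Z4 (20).
Return Z4→HQ: 29.
Total = 16 + 13 + 4 + 10 + 20 + 29 = 92.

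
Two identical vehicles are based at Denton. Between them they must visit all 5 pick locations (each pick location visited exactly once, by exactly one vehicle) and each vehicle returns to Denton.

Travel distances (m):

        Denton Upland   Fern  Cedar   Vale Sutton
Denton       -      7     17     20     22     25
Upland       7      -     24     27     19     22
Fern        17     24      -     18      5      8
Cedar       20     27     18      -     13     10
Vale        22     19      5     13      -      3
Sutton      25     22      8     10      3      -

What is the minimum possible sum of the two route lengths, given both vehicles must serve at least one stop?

Minimum combined distance: 69 m.

Try each way of splitting the stops between the two vehicles (each non-empty) and, for each split, find the best tour for each vehicle:
  {Upland} + {Fern, Cedar, Vale, Sutton}: 14 + 55 = 69
  {Fern} + {Upland, Cedar, Vale, Sutton}: 34 + 59 = 93
  {Upland, Fern} + {Cedar, Vale, Sutton}: 48 + 55 = 103
  {Cedar} + {Upland, Fern, Vale, Sutton}: 40 + 54 = 94
  {Upland, Cedar} + {Fern, Vale, Sutton}: 54 + 50 = 104
  {Fern, Cedar} + {Upland, Vale, Sutton}: 55 + 54 = 109
  … (15 splits in total)
Best: vehicle 1 Denton → Upland → Denton = 14; vehicle 2 Denton → Fern → Vale → Sutton → Cedar → Denton = 55; combined 69.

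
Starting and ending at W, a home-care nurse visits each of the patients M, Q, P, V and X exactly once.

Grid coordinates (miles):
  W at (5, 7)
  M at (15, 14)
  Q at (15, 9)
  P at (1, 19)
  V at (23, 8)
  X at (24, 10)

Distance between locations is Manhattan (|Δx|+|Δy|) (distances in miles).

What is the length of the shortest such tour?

72 miles — the shortest possible round trip.

W - M - Q - P - V - X - W: 17+5+24+33+3+22 = 104
W - M - Q - P - X - V - W: 17+5+24+32+3+19 = 100
W - M - Q - V - P - X - W: 17+5+9+33+32+22 = 118
W - M - Q - V - X - P - W: 17+5+9+3+32+16 = 82
W - M - Q - X - P - V - W: 17+5+10+32+33+19 = 116
W - M - Q - X - V - P - W: 17+5+10+3+33+16 = 84
W - M - P - Q - V - X - W: 17+19+24+9+3+22 = 94
W - M - P - Q - X - V - W: 17+19+24+10+3+19 = 92
W - M - P - V - Q - X - W: 17+19+33+9+10+22 = 110
W - M - P - V - X - Q - W: 17+19+33+3+10+12 = 94
W - M - P - X - Q - V - W: 17+19+32+10+9+19 = 106
W - M - P - X - V - Q - W: 17+19+32+3+9+12 = 92
W - M - V - Q - P - X - W: 17+14+9+24+32+22 = 118
W - M - V - Q - X - P - W: 17+14+9+10+32+16 = 98
… (46 more)
W - Q - V - X - M - P - W: 12+9+3+13+19+16 = 72  ← best
The minimum is 72.
One optimal route: W → Q → V → X → M → P → W (or its reverse).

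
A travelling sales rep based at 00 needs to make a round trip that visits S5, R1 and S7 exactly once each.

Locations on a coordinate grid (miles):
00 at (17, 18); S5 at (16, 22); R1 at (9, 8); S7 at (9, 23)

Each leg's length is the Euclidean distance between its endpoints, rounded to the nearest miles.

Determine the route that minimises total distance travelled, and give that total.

Minimum total distance: 39 miles.

With 3 stops there are 3!/2 = 3 distinct round trips (a route and its reverse cost the same).
00 → S5 → R1 → S7 → 00: 4+16+15+9 = 44
00 → S5 → S7 → R1 → 00: 4+7+15+13 = 39
00 → R1 → S5 → S7 → 00: 13+16+7+9 = 45
The minimum is 39.
One optimal route: 00 → S5 → S7 → R1 → 00 (or its reverse).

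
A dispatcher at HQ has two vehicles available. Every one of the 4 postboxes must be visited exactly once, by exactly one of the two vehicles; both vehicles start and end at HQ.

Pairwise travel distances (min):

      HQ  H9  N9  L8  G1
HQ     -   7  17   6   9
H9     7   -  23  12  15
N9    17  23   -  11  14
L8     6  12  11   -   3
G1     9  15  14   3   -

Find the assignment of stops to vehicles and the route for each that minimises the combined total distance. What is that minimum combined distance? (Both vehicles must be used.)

Minimum combined distance: 54 min.

There are 2^3 − 1 = 7 ways to divide the 4 stops into two non-empty groups. For each, the best each vehicle can do is its own shortest tour through its group:
  {H9} + {N9, L8, G1}: 14 + 40 = 54
  {N9} + {H9, L8, G1}: 34 + 31 = 65
  {H9, N9} + {L8, G1}: 47 + 18 = 65
  {L8} + {H9, N9, G1}: 12 + 53 = 65
  {H9, L8} + {N9, G1}: 25 + 40 = 65
  {N9, L8} + {H9, G1}: 34 + 31 = 65
  … (7 splits in total)
Best: vehicle 1 HQ → H9 → HQ = 14; vehicle 2 HQ → N9 → L8 → G1 → HQ = 40; combined 54.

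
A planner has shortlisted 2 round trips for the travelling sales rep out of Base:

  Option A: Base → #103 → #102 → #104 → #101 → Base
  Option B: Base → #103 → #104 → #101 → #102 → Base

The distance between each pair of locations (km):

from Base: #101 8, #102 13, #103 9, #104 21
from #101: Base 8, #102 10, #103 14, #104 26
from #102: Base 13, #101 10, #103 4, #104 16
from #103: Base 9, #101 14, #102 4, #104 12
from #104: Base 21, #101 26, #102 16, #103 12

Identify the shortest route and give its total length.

Shortest is Option A, total 63 km.

Option A: 9 + 4 + 16 + 26 + 8 = 63
Option B: 9 + 12 + 26 + 10 + 13 = 70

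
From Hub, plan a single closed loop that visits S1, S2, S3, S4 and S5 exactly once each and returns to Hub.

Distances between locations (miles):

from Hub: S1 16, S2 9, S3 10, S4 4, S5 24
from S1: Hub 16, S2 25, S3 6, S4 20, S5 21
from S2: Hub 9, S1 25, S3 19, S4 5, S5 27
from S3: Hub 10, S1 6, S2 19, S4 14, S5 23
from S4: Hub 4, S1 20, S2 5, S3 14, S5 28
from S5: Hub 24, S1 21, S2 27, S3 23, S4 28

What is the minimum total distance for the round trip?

Hub-S1-S2-S3-S4-S5-Hub: 16+25+19+14+28+24 = 126
Hub-S1-S2-S3-S5-S4-Hub: 16+25+19+23+28+4 = 115
Hub-S1-S2-S4-S3-S5-Hub: 16+25+5+14+23+24 = 107
Hub-S1-S2-S4-S5-S3-Hub: 16+25+5+28+23+10 = 107
Hub-S1-S2-S5-S3-S4-Hub: 16+25+27+23+14+4 = 109
Hub-S1-S2-S5-S4-S3-Hub: 16+25+27+28+14+10 = 120
Hub-S1-S3-S2-S4-S5-Hub: 16+6+19+5+28+24 = 98
Hub-S1-S3-S2-S5-S4-Hub: 16+6+19+27+28+4 = 100
Hub-S1-S3-S4-S2-S5-Hub: 16+6+14+5+27+24 = 92
Hub-S1-S3-S4-S5-S2-Hub: 16+6+14+28+27+9 = 100
Hub-S1-S3-S5-S2-S4-Hub: 16+6+23+27+5+4 = 81
Hub-S1-S3-S5-S4-S2-Hub: 16+6+23+28+5+9 = 87
Hub-S1-S4-S2-S3-S5-Hub: 16+20+5+19+23+24 = 107
Hub-S1-S4-S2-S5-S3-Hub: 16+20+5+27+23+10 = 101
… (46 more)
Hub-S3-S1-S5-S2-S4-Hub: 10+6+21+27+5+4 = 73  ← best
The minimum is 73.
One optimal route: Hub → S3 → S1 → S5 → S2 → S4 → Hub (or its reverse).

Minimum total distance: 73 miles.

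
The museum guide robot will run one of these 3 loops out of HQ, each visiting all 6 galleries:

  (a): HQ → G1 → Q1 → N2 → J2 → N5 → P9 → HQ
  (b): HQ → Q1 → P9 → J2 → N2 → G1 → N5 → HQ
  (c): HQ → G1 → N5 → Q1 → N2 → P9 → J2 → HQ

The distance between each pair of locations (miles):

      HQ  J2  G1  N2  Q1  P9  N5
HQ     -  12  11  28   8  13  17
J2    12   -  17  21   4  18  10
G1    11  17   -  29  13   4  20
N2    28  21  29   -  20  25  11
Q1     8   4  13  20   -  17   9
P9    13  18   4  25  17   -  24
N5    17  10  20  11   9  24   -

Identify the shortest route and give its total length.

112 miles — (a) is the shortest.

(a): 11 + 13 + 20 + 21 + 10 + 24 + 13 = 112
(b): 8 + 17 + 18 + 21 + 29 + 20 + 17 = 130
(c): 11 + 20 + 9 + 20 + 25 + 18 + 12 = 115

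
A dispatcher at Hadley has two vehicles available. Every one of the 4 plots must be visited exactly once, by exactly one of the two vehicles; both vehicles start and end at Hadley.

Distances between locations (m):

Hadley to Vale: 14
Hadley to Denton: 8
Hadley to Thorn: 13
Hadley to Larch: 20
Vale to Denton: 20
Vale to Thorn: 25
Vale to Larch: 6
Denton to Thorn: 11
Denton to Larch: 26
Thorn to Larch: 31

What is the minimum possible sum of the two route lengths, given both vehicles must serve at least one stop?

72 m — the smallest possible combined total.

Try each way of splitting the stops between the two vehicles (each non-empty) and, for each split, find the best tour for each vehicle:
  {Vale} + {Denton, Thorn, Larch}: 28 + 70 = 98
  {Denton} + {Vale, Thorn, Larch}: 16 + 64 = 80
  {Vale, Denton} + {Thorn, Larch}: 42 + 64 = 106
  {Thorn} + {Vale, Denton, Larch}: 26 + 54 = 80
  {Vale, Thorn} + {Denton, Larch}: 52 + 54 = 106
  {Denton, Thorn} + {Vale, Larch}: 32 + 40 = 72
  … (7 splits in total)
Best: vehicle 1 Hadley → Denton → Thorn → Hadley = 32; vehicle 2 Hadley → Vale → Larch → Hadley = 40; combined 72.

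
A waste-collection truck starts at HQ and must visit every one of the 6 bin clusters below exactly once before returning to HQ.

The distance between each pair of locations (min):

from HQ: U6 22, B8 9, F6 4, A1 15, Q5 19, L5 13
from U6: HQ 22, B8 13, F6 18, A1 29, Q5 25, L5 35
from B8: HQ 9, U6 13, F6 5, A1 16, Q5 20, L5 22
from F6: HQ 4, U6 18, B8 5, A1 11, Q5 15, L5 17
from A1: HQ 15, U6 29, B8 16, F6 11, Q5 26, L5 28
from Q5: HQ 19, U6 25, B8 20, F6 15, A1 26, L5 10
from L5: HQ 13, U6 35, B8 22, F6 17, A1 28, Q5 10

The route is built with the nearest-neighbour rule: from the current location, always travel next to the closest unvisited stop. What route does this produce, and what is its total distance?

From HQ: distances to unvisited — F6=4, B8=9, L5=13, A1=15, Q5=19, U6=22. Nearest is F6 (4).
From F6: distances to unvisited — B8=5, A1=11, Q5=15, L5=17, U6=18. Nearest is B8 (5).
From B8: distances to unvisited — U6=13, A1=16, Q5=20, L5=22. Nearest is U6 (13).
From U6: distances to unvisited — Q5=25, A1=29, L5=35. Nearest is Q5 (25).
From Q5: distances to unvisited — L5=10, A1=26. Nearest is L5 (10).
From L5: distances to unvisited — A1=28. Nearest is A1 (28).
Return A1→HQ: 15.
Total = 4 + 5 + 13 + 25 + 10 + 28 + 15 = 100.

Total distance 100 min via the nearest-neighbour route HQ → F6 → B8 → U6 → Q5 → L5 → A1 → HQ.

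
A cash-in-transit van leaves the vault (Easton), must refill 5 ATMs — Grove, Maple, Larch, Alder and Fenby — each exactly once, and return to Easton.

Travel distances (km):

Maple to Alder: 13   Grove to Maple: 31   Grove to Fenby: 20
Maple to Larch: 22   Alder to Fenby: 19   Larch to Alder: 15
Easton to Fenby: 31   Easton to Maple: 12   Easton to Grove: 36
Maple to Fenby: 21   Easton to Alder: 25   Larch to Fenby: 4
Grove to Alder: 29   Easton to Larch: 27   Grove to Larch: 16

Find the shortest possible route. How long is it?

Easton→Grove→Maple→Larch→Alder→Fenby→Easton: 36+31+22+15+19+31 = 154
Easton→Grove→Maple→Larch→Fenby→Alder→Easton: 36+31+22+4+19+25 = 137
Easton→Grove→Maple→Alder→Larch→Fenby→Easton: 36+31+13+15+4+31 = 130
Easton→Grove→Maple→Alder→Fenby→Larch→Easton: 36+31+13+19+4+27 = 130
Easton→Grove→Maple→Fenby→Larch→Alder→Easton: 36+31+21+4+15+25 = 132
Easton→Grove→Maple→Fenby→Alder→Larch→Easton: 36+31+21+19+15+27 = 149
Easton→Grove→Larch→Maple→Alder→Fenby→Easton: 36+16+22+13+19+31 = 137
Easton→Grove→Larch→Maple→Fenby→Alder→Easton: 36+16+22+21+19+25 = 139
Easton→Grove→Larch→Alder→Maple→Fenby→Easton: 36+16+15+13+21+31 = 132
Easton→Grove→Larch→Alder→Fenby→Maple→Easton: 36+16+15+19+21+12 = 119
Easton→Grove→Larch→Fenby→Maple→Alder→Easton: 36+16+4+21+13+25 = 115
Easton→Grove→Larch→Fenby→Alder→Maple→Easton: 36+16+4+19+13+12 = 100
Easton→Grove→Alder→Maple→Larch→Fenby→Easton: 36+29+13+22+4+31 = 135
Easton→Grove→Alder→Maple→Fenby→Larch→Easton: 36+29+13+21+4+27 = 130
… (46 more)
The minimum is 100.
One optimal route: Easton → Grove → Larch → Fenby → Alder → Maple → Easton (or its reverse).

Shortest round trip = 100 km.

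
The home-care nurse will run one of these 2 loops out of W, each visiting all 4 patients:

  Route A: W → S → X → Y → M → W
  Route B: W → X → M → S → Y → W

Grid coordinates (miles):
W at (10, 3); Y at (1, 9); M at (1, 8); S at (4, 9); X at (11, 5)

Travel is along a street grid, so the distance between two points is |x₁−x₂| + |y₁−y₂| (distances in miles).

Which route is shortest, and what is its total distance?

Route A: 12 + 11 + 14 + 1 + 14 = 52
Route B: 3 + 13 + 4 + 3 + 15 = 38

38 miles — Route B is the shortest.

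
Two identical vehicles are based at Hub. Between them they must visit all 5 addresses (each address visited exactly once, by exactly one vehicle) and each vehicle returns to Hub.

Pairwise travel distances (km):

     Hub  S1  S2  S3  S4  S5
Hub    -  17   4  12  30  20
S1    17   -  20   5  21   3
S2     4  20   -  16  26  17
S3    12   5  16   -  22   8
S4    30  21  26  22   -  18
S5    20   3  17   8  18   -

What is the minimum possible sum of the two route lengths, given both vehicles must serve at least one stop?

There are 2^4 − 1 = 15 ways to divide the 5 stops into two non-empty groups. For each, the best each vehicle can do is its own shortest tour through its group:
  {S1} + {S2, S3, S4, S5}: 34 + 68 = 102
  {S2} + {S1, S3, S4, S5}: 8 + 68 = 76
  {S1, S2} + {S3, S4, S5}: 41 + 68 = 109
  {S3} + {S1, S2, S4, S5}: 24 + 68 = 92
  {S1, S3} + {S2, S4, S5}: 34 + 68 = 102
  {S2, S3} + {S1, S4, S5}: 32 + 68 = 100
  … (15 splits in total)
Best: vehicle 1 Hub → S2 → Hub = 8; vehicle 2 Hub → S3 → S1 → S5 → S4 → Hub = 68; combined 76.

76 km — the smallest possible combined total.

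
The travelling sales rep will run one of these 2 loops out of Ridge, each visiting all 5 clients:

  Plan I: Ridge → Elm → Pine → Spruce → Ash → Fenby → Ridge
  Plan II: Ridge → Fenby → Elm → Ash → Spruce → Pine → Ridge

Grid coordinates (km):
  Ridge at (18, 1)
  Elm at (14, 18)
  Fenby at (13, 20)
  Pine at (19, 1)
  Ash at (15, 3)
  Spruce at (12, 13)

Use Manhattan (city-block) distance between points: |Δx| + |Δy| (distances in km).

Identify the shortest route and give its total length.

Shortest is Plan II, total 76 km.

Plan I: 21 + 22 + 19 + 13 + 19 + 24 = 118
Plan II: 24 + 3 + 16 + 13 + 19 + 1 = 76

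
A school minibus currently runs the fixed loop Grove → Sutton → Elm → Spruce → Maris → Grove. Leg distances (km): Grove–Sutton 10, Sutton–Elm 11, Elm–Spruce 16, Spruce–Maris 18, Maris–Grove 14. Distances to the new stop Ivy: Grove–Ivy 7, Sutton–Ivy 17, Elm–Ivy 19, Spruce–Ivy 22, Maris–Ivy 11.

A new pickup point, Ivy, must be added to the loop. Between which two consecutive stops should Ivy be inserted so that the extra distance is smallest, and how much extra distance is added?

Insertion cost between consecutive stops i–j is d(i,Ivy) + d(Ivy,j) − d(i,j):
  between Grove and Sutton: 7 + 17 − 10 = 14
  between Sutton and Elm: 17 + 19 − 11 = 25
  between Elm and Spruce: 19 + 22 − 16 = 25
  between Spruce and Maris: 22 + 11 − 18 = 15
  between Maris and Grove: 11 + 7 − 14 = 4
Cheapest insertion is between Maris and Grove, adding 4.
New total = 69 + 4 = 73.

+4 km — insert Ivy between Maris and Grove.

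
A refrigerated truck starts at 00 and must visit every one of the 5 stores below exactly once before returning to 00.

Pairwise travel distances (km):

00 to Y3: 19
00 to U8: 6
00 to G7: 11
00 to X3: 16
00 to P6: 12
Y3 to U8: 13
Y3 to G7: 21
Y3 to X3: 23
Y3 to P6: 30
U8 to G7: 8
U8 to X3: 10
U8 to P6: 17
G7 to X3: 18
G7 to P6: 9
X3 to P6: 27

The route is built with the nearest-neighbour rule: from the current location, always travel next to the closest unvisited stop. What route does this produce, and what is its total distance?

From 00: distances to unvisited — U8=6, G7=11, P6=12, X3=16, Y3=19. Nearest is U8 (6).
From U8: distances to unvisited — G7=8, X3=10, Y3=13, P6=17. Nearest is G7 (8).
From G7: distances to unvisited — P6=9, X3=18, Y3=21. Nearest is P6 (9).
From P6: distances to unvisited — X3=27, Y3=30. Nearest is X3 (27).
From X3: distances to unvisited — Y3=23. Nearest is Y3 (23).
Return Y3→00: 19.
Total = 6 + 8 + 9 + 27 + 23 + 19 = 92.

92 km along 00 → U8 → G7 → P6 → X3 → Y3 → 00.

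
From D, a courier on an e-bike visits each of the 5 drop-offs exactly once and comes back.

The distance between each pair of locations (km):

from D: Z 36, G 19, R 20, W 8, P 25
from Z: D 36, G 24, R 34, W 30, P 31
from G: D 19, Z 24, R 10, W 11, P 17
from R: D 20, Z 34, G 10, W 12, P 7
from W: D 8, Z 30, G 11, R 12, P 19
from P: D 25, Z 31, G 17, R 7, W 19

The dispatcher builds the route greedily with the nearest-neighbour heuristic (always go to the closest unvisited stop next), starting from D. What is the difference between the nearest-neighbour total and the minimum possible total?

The nearest-neighbour route is 2 km longer than optimal.

From D: W=8, G=19, R=20, P=25, Z=36 → choose W (8).
From W: G=11, R=12, P=19, Z=30 → choose G (11).
From G: R=10, P=17, Z=24 → choose R (10).
From R: P=7, Z=34 → choose P (7).
From P: Z=31 → choose Z (31).
NN route D → W → G → R → P → Z → D costs 103.
Optimal: D → G → Z → P → R → W → D costs 101 (by enumerating all 60 distinct tours).
Excess = 103 − 101 = 2.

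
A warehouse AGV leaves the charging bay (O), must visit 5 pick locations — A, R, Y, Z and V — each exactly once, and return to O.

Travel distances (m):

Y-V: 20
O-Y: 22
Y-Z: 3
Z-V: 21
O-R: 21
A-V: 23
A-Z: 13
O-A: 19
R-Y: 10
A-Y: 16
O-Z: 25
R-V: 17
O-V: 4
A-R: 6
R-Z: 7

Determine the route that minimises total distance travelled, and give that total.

O - A - R - Y - Z - V - O: 19+6+10+3+21+4 = 63
O - A - R - Y - V - Z - O: 19+6+10+20+21+25 = 101
O - A - R - Z - Y - V - O: 19+6+7+3+20+4 = 59
O - A - R - Z - V - Y - O: 19+6+7+21+20+22 = 95
O - A - R - V - Y - Z - O: 19+6+17+20+3+25 = 90
O - A - R - V - Z - Y - O: 19+6+17+21+3+22 = 88
O - A - Y - R - Z - V - O: 19+16+10+7+21+4 = 77
O - A - Y - R - V - Z - O: 19+16+10+17+21+25 = 108
O - A - Y - Z - R - V - O: 19+16+3+7+17+4 = 66
O - A - Y - Z - V - R - O: 19+16+3+21+17+21 = 97
O - A - Y - V - R - Z - O: 19+16+20+17+7+25 = 104
O - A - Y - V - Z - R - O: 19+16+20+21+7+21 = 104
O - A - Z - R - Y - V - O: 19+13+7+10+20+4 = 73
O - A - Z - R - V - Y - O: 19+13+7+17+20+22 = 98
… (46 more)
The minimum is 59.
One optimal route: O → A → R → Z → Y → V → O (or its reverse).

Shortest round trip = 59 m.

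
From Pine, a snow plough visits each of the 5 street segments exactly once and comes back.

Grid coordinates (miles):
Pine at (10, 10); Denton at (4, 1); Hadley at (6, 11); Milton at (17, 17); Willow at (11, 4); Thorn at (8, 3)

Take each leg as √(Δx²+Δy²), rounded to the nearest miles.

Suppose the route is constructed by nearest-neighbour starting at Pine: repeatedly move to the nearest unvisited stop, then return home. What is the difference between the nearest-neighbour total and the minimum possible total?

9 miles longer than the optimal tour.

Pine: Hadley=4, Willow=6, Thorn=7, Milton=10, Denton=11 ⇒ Hadley
Hadley: Thorn=8, Willow=9, Denton=10, Milton=13 ⇒ Thorn
Thorn: Willow=3, Denton=4, Milton=17 ⇒ Willow
Willow: Denton=8, Milton=14 ⇒ Denton
Denton: Milton=21 ⇒ Milton
NN route Pine → Hadley → Thorn → Willow → Denton → Milton → Pine costs 54.
Optimal: Pine → Hadley → Denton → Thorn → Willow → Milton → Pine costs 45 (by enumerating all 60 distinct tours).
Excess = 54 − 45 = 9.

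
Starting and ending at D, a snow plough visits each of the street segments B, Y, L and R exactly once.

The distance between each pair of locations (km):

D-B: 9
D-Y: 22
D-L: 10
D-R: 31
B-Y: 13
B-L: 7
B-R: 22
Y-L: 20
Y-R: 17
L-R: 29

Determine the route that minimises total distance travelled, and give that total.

There are 12 distinct closed tours to check (reversals are equivalent).
D → B → Y → L → R → D: 9+13+20+29+31 = 102
D → B → Y → R → L → D: 9+13+17+29+10 = 78
D → B → L → Y → R → D: 9+7+20+17+31 = 84
D → B → L → R → Y → D: 9+7+29+17+22 = 84
D → B → R → Y → L → D: 9+22+17+20+10 = 78
D → B → R → L → Y → D: 9+22+29+20+22 = 102
D → Y → B → L → R → D: 22+13+7+29+31 = 102
D → Y → B → R → L → D: 22+13+22+29+10 = 96
D → Y → L → B → R → D: 22+20+7+22+31 = 102
D → Y → R → B → L → D: 22+17+22+7+10 = 78
D → L → B → Y → R → D: 10+7+13+17+31 = 78
D → L → Y → B → R → D: 10+20+13+22+31 = 96
The minimum is 78.
One optimal route: D → B → Y → R → L → D (or its reverse).

Shortest round trip = 78 km.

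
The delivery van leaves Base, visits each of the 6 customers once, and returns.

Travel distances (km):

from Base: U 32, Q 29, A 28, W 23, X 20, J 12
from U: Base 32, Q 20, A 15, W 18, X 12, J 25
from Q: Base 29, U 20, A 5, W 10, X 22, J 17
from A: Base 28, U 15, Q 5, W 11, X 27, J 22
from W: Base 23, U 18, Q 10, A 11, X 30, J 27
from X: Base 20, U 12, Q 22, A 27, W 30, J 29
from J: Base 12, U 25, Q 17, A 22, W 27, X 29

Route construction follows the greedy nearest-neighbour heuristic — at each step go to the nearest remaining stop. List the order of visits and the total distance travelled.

Nearest-neighbour total = 95 km; route Base → J → Q → A → W → U → X → Base.

From Base: distances to unvisited — J=12, X=20, W=23, A=28, Q=29, U=32. Nearest is J (12).
From J: distances to unvisited — Q=17, A=22, U=25, W=27, X=29. Nearest is Q (17).
From Q: distances to unvisited — A=5, W=10, U=20, X=22. Nearest is A (5).
From A: distances to unvisited — W=11, U=15, X=27. Nearest is W (11).
From W: distances to unvisited — U=18, X=30. Nearest is U (18).
From U: distances to unvisited — X=12. Nearest is X (12).
Return X→Base: 20.
Total = 12 + 17 + 5 + 11 + 18 + 12 + 20 = 95.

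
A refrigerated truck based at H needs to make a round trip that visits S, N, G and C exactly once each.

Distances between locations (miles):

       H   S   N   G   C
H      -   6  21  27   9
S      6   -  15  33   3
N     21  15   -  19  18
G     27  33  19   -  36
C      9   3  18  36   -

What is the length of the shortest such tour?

Minimum total distance: 73 miles.

There are 12 distinct closed tours to check (reversals are equivalent).
H - S - N - G - C - H: 6+15+19+36+9 = 85
H - S - N - C - G - H: 6+15+18+36+27 = 102
H - S - G - N - C - H: 6+33+19+18+9 = 85
H - S - G - C - N - H: 6+33+36+18+21 = 114
H - S - C - N - G - H: 6+3+18+19+27 = 73
H - S - C - G - N - H: 6+3+36+19+21 = 85
H - N - S - G - C - H: 21+15+33+36+9 = 114
H - N - S - C - G - H: 21+15+3+36+27 = 102
H - N - G - S - C - H: 21+19+33+3+9 = 85
H - N - C - S - G - H: 21+18+3+33+27 = 102
H - G - S - N - C - H: 27+33+15+18+9 = 102
H - G - N - S - C - H: 27+19+15+3+9 = 73
The minimum is 73.
One optimal route: H → S → C → N → G → H (or its reverse).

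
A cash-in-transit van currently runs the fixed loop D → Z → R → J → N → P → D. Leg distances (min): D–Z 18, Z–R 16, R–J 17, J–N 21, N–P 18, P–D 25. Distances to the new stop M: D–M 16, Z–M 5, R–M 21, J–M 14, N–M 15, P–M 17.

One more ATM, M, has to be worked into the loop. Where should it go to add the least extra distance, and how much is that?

Adding 3 min by placing M on the D–Z leg.

Insertion cost between consecutive stops i–j is d(i,M) + d(M,j) − d(i,j):
  between D and Z: 16 + 5 − 18 = 3
  between Z and R: 5 + 21 − 16 = 10
  between R and J: 21 + 14 − 17 = 18
  between J and N: 14 + 15 − 21 = 8
  between N and P: 15 + 17 − 18 = 14
  between P and D: 17 + 16 − 25 = 8
Cheapest insertion is between D and Z, adding 3.
New total = 115 + 3 = 118.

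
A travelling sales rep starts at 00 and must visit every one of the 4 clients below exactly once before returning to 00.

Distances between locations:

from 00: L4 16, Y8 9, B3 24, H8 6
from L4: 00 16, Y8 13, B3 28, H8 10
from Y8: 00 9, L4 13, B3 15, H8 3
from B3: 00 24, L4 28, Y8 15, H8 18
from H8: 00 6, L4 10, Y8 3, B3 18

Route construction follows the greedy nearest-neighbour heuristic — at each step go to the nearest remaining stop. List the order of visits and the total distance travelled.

00 → [H8:6 / Y8:9 / L4:16 / B3:24] → H8 (6)
H8 → [Y8:3 / L4:10 / B3:18] → Y8 (3)
Y8 → [L4:13 / B3:15] → L4 (13)
L4 → [B3:28] → B3 (28)
Return B3→00: 24.
Total = 6 + 3 + 13 + 28 + 24 = 74.

Total distance 74 via the nearest-neighbour route 00 → H8 → Y8 → L4 → B3 → 00.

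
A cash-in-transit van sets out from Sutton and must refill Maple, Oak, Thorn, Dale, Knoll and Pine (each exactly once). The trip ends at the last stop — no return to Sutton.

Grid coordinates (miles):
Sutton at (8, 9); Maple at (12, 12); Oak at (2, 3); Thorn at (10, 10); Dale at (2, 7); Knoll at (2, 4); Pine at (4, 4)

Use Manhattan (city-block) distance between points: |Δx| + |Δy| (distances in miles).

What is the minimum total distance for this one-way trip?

There are 6! = 720 possible orderings.
Sutton - Maple - Oak - Thorn - Dale - Knoll - Pine: 7+19+15+11+3+2 = 57
Sutton - Maple - Oak - Thorn - Dale - Pine - Knoll: 7+19+15+11+5+2 = 59
Sutton - Maple - Oak - Thorn - Knoll - Dale - Pine: 7+19+15+14+3+5 = 63
Sutton - Maple - Oak - Thorn - Knoll - Pine - Dale: 7+19+15+14+2+5 = 62
Sutton - Maple - Oak - Thorn - Pine - Dale - Knoll: 7+19+15+12+5+3 = 61
Sutton - Maple - Oak - Thorn - Pine - Knoll - Dale: 7+19+15+12+2+3 = 58
Sutton - Maple - Oak - Dale - Thorn - Knoll - Pine: 7+19+4+11+14+2 = 57
Sutton - Maple - Oak - Dale - Thorn - Pine - Knoll: 7+19+4+11+12+2 = 55
… (712 more)
Sutton - Maple - Thorn - Dale - Oak - Knoll - Pine: 7+4+11+4+1+2 = 29  ← best
The minimum is 29.
One shortest path: Sutton → Maple → Thorn → Dale → Oak → Knoll → Pine.

Shortest open route: 29 miles.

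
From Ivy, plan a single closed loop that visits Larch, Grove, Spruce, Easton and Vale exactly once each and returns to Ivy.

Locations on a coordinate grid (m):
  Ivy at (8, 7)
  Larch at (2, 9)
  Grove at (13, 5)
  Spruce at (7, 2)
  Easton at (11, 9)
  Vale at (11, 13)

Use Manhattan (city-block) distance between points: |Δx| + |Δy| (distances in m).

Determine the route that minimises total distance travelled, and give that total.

With 5 stops there are 5!/2 = 60 distinct round trips (a route and its reverse cost the same).
Ivy-Larch-Grove-Spruce-Easton-Vale-Ivy: 8+15+9+11+4+9 = 56
Ivy-Larch-Grove-Spruce-Vale-Easton-Ivy: 8+15+9+15+4+5 = 56
Ivy-Larch-Grove-Easton-Spruce-Vale-Ivy: 8+15+6+11+15+9 = 64
Ivy-Larch-Grove-Easton-Vale-Spruce-Ivy: 8+15+6+4+15+6 = 54
Ivy-Larch-Grove-Vale-Spruce-Easton-Ivy: 8+15+10+15+11+5 = 64
Ivy-Larch-Grove-Vale-Easton-Spruce-Ivy: 8+15+10+4+11+6 = 54
Ivy-Larch-Spruce-Grove-Easton-Vale-Ivy: 8+12+9+6+4+9 = 48
Ivy-Larch-Spruce-Grove-Vale-Easton-Ivy: 8+12+9+10+4+5 = 48
Ivy-Larch-Spruce-Easton-Grove-Vale-Ivy: 8+12+11+6+10+9 = 56
Ivy-Larch-Spruce-Easton-Vale-Grove-Ivy: 8+12+11+4+10+7 = 52
Ivy-Larch-Spruce-Vale-Grove-Easton-Ivy: 8+12+15+10+6+5 = 56
Ivy-Larch-Spruce-Vale-Easton-Grove-Ivy: 8+12+15+4+6+7 = 52
Ivy-Larch-Easton-Grove-Spruce-Vale-Ivy: 8+9+6+9+15+9 = 56
Ivy-Larch-Easton-Grove-Vale-Spruce-Ivy: 8+9+6+10+15+6 = 54
… (46 more)
Ivy-Larch-Easton-Vale-Grove-Spruce-Ivy: 8+9+4+10+9+6 = 46  ← best
The minimum is 46.
One optimal route: Ivy → Larch → Easton → Vale → Grove → Spruce → Ivy (or its reverse).

46 m — the shortest possible round trip.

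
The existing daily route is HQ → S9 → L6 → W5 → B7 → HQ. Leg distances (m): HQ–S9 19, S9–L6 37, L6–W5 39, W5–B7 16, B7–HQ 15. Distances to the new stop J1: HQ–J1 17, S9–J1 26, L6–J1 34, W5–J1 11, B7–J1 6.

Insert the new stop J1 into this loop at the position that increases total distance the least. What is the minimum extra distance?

Insertion cost between consecutive stops i–j is d(i,J1) + d(J1,j) − d(i,j):
  between HQ and S9: 17 + 26 − 19 = 24
  between S9 and L6: 26 + 34 − 37 = 23
  between L6 and W5: 34 + 11 − 39 = 6
  between W5 and B7: 11 + 6 − 16 = 1
  between B7 and HQ: 6 + 17 − 15 = 8
Cheapest insertion is between W5 and B7, adding 1.
New total = 126 + 1 = 127.

Minimum extra distance: 1 m, inserting J1 between W5 and B7.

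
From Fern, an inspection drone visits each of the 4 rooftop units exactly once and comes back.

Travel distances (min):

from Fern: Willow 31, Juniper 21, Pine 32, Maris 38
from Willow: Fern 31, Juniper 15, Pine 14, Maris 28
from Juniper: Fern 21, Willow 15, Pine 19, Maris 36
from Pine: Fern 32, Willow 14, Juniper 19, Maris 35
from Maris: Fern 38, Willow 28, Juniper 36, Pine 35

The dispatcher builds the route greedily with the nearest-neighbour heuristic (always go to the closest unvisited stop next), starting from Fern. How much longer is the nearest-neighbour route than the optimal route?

3 min longer than the optimal tour.

From Fern: Juniper=21, Willow=31, Pine=32, Maris=38 → choose Juniper (21).
From Juniper: Willow=15, Pine=19, Maris=36 → choose Willow (15).
From Willow: Pine=14, Maris=28 → choose Pine (14).
From Pine: Maris=35 → choose Maris (35).
NN route Fern → Juniper → Willow → Pine → Maris → Fern costs 123.
Optimal: Fern → Juniper → Pine → Willow → Maris → Fern costs 120 (by enumerating all 12 distinct tours).
Excess = 123 − 120 = 3.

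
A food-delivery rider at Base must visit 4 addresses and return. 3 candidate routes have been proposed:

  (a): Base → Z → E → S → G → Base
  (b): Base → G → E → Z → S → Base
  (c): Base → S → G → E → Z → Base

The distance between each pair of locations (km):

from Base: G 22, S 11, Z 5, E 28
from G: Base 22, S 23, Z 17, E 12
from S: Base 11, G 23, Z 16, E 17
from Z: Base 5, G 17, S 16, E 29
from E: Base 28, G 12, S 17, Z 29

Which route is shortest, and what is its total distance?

80 km — (c) is the shortest.

(a): 5 + 29 + 17 + 23 + 22 = 96
(b): 22 + 12 + 29 + 16 + 11 = 90
(c): 11 + 23 + 12 + 29 + 5 = 80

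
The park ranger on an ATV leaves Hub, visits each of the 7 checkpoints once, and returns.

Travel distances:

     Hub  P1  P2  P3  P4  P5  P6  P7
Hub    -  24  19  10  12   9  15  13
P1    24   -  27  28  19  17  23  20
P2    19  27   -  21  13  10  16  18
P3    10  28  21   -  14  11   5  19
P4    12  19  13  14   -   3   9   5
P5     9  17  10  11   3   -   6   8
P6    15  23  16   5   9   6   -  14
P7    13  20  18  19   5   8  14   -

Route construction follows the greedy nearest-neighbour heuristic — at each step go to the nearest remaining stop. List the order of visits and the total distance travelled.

From Hub: distances to unvisited — P5=9, P3=10, P4=12, P7=13, P6=15, P2=19, P1=24. Nearest is P5 (9).
From P5: distances to unvisited — P4=3, P6=6, P7=8, P2=10, P3=11, P1=17. Nearest is P4 (3).
From P4: distances to unvisited — P7=5, P6=9, P2=13, P3=14, P1=19. Nearest is P7 (5).
From P7: distances to unvisited — P6=14, P2=18, P3=19, P1=20. Nearest is P6 (14).
From P6: distances to unvisited — P3=5, P2=16, P1=23. Nearest is P3 (5).
From P3: distances to unvisited — P2=21, P1=28. Nearest is P2 (21).
From P2: distances to unvisited — P1=27. Nearest is P1 (27).
Return P1→Hub: 24.
Total = 9 + 3 + 5 + 14 + 5 + 21 + 27 + 24 = 108.

Total distance 108 via the nearest-neighbour route Hub → P5 → P4 → P7 → P6 → P3 → P2 → P1 → Hub.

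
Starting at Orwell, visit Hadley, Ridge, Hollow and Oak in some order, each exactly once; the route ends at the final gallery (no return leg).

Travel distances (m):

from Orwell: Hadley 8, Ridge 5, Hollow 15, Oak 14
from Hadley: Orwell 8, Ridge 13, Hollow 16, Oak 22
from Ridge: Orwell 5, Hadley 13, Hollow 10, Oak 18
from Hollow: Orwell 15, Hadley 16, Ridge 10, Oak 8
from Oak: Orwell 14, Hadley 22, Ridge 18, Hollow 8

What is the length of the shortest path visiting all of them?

39 m — the minimum one-way total.

There are 4! = 24 possible orderings.
Orwell→Hadley→Ridge→Hollow→Oak: 8+13+10+8 = 39
Orwell→Hadley→Ridge→Oak→Hollow: 8+13+18+8 = 47
Orwell→Hadley→Hollow→Ridge→Oak: 8+16+10+18 = 52
Orwell→Hadley→Hollow→Oak→Ridge: 8+16+8+18 = 50
Orwell→Hadley→Oak→Ridge→Hollow: 8+22+18+10 = 58
Orwell→Hadley→Oak→Hollow→Ridge: 8+22+8+10 = 48
Orwell→Ridge→Hadley→Hollow→Oak: 5+13+16+8 = 42
Orwell→Ridge→Hadley→Oak→Hollow: 5+13+22+8 = 48
Orwell→Ridge→Hollow→Hadley→Oak: 5+10+16+22 = 53
Orwell→Ridge→Hollow→Oak→Hadley: 5+10+8+22 = 45
Orwell→Ridge→Oak→Hadley→Hollow: 5+18+22+16 = 61
Orwell→Ridge→Oak→Hollow→Hadley: 5+18+8+16 = 47
Orwell→Hollow→Hadley→Ridge→Oak: 15+16+13+18 = 62
Orwell→Hollow→Hadley→Oak→Ridge: 15+16+22+18 = 71
… (10 more)
The minimum is 39.
One shortest path: Orwell → Hadley → Ridge → Hollow → Oak.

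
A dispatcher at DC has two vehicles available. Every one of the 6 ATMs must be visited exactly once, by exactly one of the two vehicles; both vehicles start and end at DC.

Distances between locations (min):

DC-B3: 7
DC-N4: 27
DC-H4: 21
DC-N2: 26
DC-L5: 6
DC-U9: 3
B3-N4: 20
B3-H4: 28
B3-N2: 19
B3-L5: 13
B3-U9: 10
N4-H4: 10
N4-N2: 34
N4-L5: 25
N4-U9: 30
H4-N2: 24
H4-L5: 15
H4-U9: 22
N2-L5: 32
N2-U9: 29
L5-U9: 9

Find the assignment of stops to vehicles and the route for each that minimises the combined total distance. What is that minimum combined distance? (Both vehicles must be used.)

97 min — the smallest possible combined total.

Check every non-empty split of the stops between the two vehicles; for each half take its own optimal tour:
  {B3} + {N4, H4, N2, L5, U9}: 14 + 97 = 111
  {N4} + {B3, H4, N2, L5, U9}: 54 + 77 = 131
  {B3, N4} + {H4, N2, L5, U9}: 54 + 77 = 131
  {H4} + {B3, N4, N2, L5, U9}: 42 + 97 = 139
  {B3, H4} + {N4, N2, L5, U9}: 56 + 97 = 153
  {N4, H4} + {B3, N2, L5, U9}: 58 + 70 = 128
  … (31 splits in total)
  {B3, N4, H4, N2, L5} + {U9}: 91 + 6 = 97  ← best
Best: vehicle 1 DC → B3 → N2 → N4 → H4 → L5 → DC = 91; vehicle 2 DC → U9 → DC = 6; combined 97.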